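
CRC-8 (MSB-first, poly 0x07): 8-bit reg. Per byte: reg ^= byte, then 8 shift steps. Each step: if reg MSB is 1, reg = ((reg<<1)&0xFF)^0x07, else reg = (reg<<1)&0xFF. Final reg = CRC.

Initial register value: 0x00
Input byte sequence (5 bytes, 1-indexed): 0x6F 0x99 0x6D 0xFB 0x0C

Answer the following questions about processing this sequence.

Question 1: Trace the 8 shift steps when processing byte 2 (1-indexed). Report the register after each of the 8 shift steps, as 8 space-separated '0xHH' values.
Answer: 0x21 0x42 0x84 0x0F 0x1E 0x3C 0x78 0xF0

Derivation:
After byte 1 (0x6F): reg=0x0A
Register before byte 2: 0x0A
After XOR with byte 0x99: 0x93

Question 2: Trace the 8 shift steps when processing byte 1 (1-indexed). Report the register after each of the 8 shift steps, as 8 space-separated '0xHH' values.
Answer: 0xDE 0xBB 0x71 0xE2 0xC3 0x81 0x05 0x0A

Derivation:
Register before byte 1: 0x00
After XOR with byte 0x6F: 0x6F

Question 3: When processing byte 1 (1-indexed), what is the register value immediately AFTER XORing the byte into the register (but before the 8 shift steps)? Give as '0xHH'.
Answer: 0x6F

Derivation:
Register before byte 1: 0x00
Byte 1: 0x6F
0x00 XOR 0x6F = 0x6F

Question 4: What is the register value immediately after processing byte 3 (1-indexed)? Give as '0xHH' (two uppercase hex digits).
After byte 1 (0x6F): reg=0x0A
After byte 2 (0x99): reg=0xF0
After byte 3 (0x6D): reg=0xDA

Answer: 0xDA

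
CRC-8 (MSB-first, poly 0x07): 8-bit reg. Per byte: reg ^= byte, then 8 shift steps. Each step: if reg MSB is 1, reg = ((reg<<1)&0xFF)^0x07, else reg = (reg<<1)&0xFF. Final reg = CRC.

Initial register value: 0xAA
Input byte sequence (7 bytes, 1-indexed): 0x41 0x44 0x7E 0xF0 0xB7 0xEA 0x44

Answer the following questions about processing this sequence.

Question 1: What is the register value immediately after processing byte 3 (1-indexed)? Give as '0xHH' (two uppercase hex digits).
Answer: 0x50

Derivation:
After byte 1 (0x41): reg=0x9F
After byte 2 (0x44): reg=0x0F
After byte 3 (0x7E): reg=0x50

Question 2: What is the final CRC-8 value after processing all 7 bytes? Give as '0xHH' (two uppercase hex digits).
After byte 1 (0x41): reg=0x9F
After byte 2 (0x44): reg=0x0F
After byte 3 (0x7E): reg=0x50
After byte 4 (0xF0): reg=0x69
After byte 5 (0xB7): reg=0x14
After byte 6 (0xEA): reg=0xF4
After byte 7 (0x44): reg=0x19

Answer: 0x19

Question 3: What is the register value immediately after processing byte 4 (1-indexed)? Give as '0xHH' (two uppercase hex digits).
After byte 1 (0x41): reg=0x9F
After byte 2 (0x44): reg=0x0F
After byte 3 (0x7E): reg=0x50
After byte 4 (0xF0): reg=0x69

Answer: 0x69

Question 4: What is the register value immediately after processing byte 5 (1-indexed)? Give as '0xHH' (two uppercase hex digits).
After byte 1 (0x41): reg=0x9F
After byte 2 (0x44): reg=0x0F
After byte 3 (0x7E): reg=0x50
After byte 4 (0xF0): reg=0x69
After byte 5 (0xB7): reg=0x14

Answer: 0x14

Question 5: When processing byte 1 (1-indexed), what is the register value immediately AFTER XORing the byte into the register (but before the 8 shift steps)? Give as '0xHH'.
Answer: 0xEB

Derivation:
Register before byte 1: 0xAA
Byte 1: 0x41
0xAA XOR 0x41 = 0xEB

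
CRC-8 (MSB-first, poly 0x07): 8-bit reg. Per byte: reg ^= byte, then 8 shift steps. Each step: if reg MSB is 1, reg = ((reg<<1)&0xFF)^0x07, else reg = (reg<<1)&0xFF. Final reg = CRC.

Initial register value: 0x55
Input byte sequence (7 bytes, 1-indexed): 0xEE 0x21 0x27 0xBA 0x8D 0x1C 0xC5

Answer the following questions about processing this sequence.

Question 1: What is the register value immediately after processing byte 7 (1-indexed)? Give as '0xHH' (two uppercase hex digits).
After byte 1 (0xEE): reg=0x28
After byte 2 (0x21): reg=0x3F
After byte 3 (0x27): reg=0x48
After byte 4 (0xBA): reg=0xD0
After byte 5 (0x8D): reg=0x94
After byte 6 (0x1C): reg=0xB1
After byte 7 (0xC5): reg=0x4B

Answer: 0x4B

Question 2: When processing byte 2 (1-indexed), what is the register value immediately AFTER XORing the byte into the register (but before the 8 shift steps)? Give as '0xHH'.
Answer: 0x09

Derivation:
Register before byte 2: 0x28
Byte 2: 0x21
0x28 XOR 0x21 = 0x09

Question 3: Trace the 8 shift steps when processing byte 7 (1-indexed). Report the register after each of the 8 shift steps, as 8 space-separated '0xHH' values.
Answer: 0xE8 0xD7 0xA9 0x55 0xAA 0x53 0xA6 0x4B

Derivation:
After byte 1 (0xEE): reg=0x28
After byte 2 (0x21): reg=0x3F
After byte 3 (0x27): reg=0x48
After byte 4 (0xBA): reg=0xD0
After byte 5 (0x8D): reg=0x94
After byte 6 (0x1C): reg=0xB1
Register before byte 7: 0xB1
After XOR with byte 0xC5: 0x74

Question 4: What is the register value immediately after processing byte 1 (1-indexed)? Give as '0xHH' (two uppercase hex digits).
Answer: 0x28

Derivation:
After byte 1 (0xEE): reg=0x28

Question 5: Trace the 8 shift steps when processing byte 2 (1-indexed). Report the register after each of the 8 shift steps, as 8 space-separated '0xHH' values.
After byte 1 (0xEE): reg=0x28
Register before byte 2: 0x28
After XOR with byte 0x21: 0x09

Answer: 0x12 0x24 0x48 0x90 0x27 0x4E 0x9C 0x3F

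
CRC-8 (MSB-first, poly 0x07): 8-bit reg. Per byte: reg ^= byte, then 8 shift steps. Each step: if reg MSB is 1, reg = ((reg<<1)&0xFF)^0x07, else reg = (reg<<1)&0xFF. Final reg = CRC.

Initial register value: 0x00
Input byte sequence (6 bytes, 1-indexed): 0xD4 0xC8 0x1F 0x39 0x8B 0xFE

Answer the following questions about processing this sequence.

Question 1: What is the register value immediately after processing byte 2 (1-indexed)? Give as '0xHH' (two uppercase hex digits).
After byte 1 (0xD4): reg=0x22
After byte 2 (0xC8): reg=0x98

Answer: 0x98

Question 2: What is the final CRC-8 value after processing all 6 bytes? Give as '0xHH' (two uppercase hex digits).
Answer: 0x5D

Derivation:
After byte 1 (0xD4): reg=0x22
After byte 2 (0xC8): reg=0x98
After byte 3 (0x1F): reg=0x9C
After byte 4 (0x39): reg=0x72
After byte 5 (0x8B): reg=0xE1
After byte 6 (0xFE): reg=0x5D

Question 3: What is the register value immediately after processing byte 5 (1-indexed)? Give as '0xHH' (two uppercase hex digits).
Answer: 0xE1

Derivation:
After byte 1 (0xD4): reg=0x22
After byte 2 (0xC8): reg=0x98
After byte 3 (0x1F): reg=0x9C
After byte 4 (0x39): reg=0x72
After byte 5 (0x8B): reg=0xE1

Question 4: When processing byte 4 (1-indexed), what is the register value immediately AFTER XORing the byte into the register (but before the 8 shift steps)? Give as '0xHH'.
Register before byte 4: 0x9C
Byte 4: 0x39
0x9C XOR 0x39 = 0xA5

Answer: 0xA5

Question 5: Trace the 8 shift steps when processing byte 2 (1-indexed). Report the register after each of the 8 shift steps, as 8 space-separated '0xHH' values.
After byte 1 (0xD4): reg=0x22
Register before byte 2: 0x22
After XOR with byte 0xC8: 0xEA

Answer: 0xD3 0xA1 0x45 0x8A 0x13 0x26 0x4C 0x98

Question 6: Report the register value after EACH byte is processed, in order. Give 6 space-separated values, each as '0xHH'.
0x22 0x98 0x9C 0x72 0xE1 0x5D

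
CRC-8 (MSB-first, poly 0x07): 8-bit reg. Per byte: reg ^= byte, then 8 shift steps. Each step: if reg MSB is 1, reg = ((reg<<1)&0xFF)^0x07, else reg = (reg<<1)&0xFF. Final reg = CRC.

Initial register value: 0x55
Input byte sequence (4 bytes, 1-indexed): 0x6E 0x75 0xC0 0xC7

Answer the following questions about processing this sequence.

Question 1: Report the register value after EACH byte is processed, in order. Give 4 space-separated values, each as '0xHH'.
0xA1 0x22 0xA0 0x32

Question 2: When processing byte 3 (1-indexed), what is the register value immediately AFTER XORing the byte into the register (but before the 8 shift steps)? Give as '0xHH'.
Register before byte 3: 0x22
Byte 3: 0xC0
0x22 XOR 0xC0 = 0xE2

Answer: 0xE2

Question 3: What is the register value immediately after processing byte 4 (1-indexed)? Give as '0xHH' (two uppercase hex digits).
Answer: 0x32

Derivation:
After byte 1 (0x6E): reg=0xA1
After byte 2 (0x75): reg=0x22
After byte 3 (0xC0): reg=0xA0
After byte 4 (0xC7): reg=0x32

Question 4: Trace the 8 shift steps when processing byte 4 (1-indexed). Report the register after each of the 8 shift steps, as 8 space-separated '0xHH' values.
After byte 1 (0x6E): reg=0xA1
After byte 2 (0x75): reg=0x22
After byte 3 (0xC0): reg=0xA0
Register before byte 4: 0xA0
After XOR with byte 0xC7: 0x67

Answer: 0xCE 0x9B 0x31 0x62 0xC4 0x8F 0x19 0x32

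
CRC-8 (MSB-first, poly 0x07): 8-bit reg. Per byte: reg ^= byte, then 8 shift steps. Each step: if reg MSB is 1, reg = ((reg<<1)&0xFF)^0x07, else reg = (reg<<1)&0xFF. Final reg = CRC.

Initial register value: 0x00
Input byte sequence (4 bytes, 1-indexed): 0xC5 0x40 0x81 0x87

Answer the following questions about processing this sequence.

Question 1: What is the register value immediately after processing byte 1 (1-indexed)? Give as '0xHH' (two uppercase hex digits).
Answer: 0x55

Derivation:
After byte 1 (0xC5): reg=0x55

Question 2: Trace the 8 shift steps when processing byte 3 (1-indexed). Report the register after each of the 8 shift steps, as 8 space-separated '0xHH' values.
Answer: 0xD3 0xA1 0x45 0x8A 0x13 0x26 0x4C 0x98

Derivation:
After byte 1 (0xC5): reg=0x55
After byte 2 (0x40): reg=0x6B
Register before byte 3: 0x6B
After XOR with byte 0x81: 0xEA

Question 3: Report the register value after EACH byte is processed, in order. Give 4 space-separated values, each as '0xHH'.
0x55 0x6B 0x98 0x5D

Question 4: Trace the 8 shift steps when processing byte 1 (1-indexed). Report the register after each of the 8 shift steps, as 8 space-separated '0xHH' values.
Register before byte 1: 0x00
After XOR with byte 0xC5: 0xC5

Answer: 0x8D 0x1D 0x3A 0x74 0xE8 0xD7 0xA9 0x55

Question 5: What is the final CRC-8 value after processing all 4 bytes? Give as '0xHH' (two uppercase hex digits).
After byte 1 (0xC5): reg=0x55
After byte 2 (0x40): reg=0x6B
After byte 3 (0x81): reg=0x98
After byte 4 (0x87): reg=0x5D

Answer: 0x5D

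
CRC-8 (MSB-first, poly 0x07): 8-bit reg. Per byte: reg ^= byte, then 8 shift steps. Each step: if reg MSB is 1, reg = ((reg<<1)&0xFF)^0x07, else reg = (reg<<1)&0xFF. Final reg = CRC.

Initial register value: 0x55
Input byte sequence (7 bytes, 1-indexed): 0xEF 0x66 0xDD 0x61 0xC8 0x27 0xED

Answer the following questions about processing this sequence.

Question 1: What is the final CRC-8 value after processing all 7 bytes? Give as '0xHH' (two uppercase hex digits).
After byte 1 (0xEF): reg=0x2F
After byte 2 (0x66): reg=0xF8
After byte 3 (0xDD): reg=0xFB
After byte 4 (0x61): reg=0xCF
After byte 5 (0xC8): reg=0x15
After byte 6 (0x27): reg=0x9E
After byte 7 (0xED): reg=0x5E

Answer: 0x5E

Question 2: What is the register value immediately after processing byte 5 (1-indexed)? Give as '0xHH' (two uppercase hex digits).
Answer: 0x15

Derivation:
After byte 1 (0xEF): reg=0x2F
After byte 2 (0x66): reg=0xF8
After byte 3 (0xDD): reg=0xFB
After byte 4 (0x61): reg=0xCF
After byte 5 (0xC8): reg=0x15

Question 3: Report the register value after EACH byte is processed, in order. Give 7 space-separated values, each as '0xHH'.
0x2F 0xF8 0xFB 0xCF 0x15 0x9E 0x5E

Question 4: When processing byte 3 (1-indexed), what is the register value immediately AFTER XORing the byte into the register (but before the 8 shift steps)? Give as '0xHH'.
Register before byte 3: 0xF8
Byte 3: 0xDD
0xF8 XOR 0xDD = 0x25

Answer: 0x25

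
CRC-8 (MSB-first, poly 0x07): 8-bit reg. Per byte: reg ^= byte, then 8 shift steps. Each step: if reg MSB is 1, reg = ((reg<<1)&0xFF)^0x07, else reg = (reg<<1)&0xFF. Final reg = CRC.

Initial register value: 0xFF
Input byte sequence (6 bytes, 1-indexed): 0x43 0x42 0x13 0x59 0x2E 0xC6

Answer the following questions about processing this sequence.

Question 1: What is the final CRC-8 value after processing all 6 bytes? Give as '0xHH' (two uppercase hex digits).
After byte 1 (0x43): reg=0x3D
After byte 2 (0x42): reg=0x7A
After byte 3 (0x13): reg=0x18
After byte 4 (0x59): reg=0xC0
After byte 5 (0x2E): reg=0x84
After byte 6 (0xC6): reg=0xC9

Answer: 0xC9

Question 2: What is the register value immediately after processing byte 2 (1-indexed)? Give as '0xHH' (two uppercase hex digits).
Answer: 0x7A

Derivation:
After byte 1 (0x43): reg=0x3D
After byte 2 (0x42): reg=0x7A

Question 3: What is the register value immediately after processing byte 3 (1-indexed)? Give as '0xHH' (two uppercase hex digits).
Answer: 0x18

Derivation:
After byte 1 (0x43): reg=0x3D
After byte 2 (0x42): reg=0x7A
After byte 3 (0x13): reg=0x18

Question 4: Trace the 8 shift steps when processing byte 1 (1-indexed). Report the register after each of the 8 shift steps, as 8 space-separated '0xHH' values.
Register before byte 1: 0xFF
After XOR with byte 0x43: 0xBC

Answer: 0x7F 0xFE 0xFB 0xF1 0xE5 0xCD 0x9D 0x3D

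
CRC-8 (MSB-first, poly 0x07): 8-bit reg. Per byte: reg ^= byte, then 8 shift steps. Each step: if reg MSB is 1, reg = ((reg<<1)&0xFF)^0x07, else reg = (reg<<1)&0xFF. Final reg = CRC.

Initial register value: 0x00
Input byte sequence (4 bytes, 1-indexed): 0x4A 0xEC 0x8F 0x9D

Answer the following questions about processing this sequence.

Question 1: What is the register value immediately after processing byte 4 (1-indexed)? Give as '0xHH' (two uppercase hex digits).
After byte 1 (0x4A): reg=0xF1
After byte 2 (0xEC): reg=0x53
After byte 3 (0x8F): reg=0x1A
After byte 4 (0x9D): reg=0x9C

Answer: 0x9C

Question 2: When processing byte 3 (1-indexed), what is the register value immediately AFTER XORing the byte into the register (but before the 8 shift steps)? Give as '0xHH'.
Register before byte 3: 0x53
Byte 3: 0x8F
0x53 XOR 0x8F = 0xDC

Answer: 0xDC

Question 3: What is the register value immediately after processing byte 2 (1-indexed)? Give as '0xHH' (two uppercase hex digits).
Answer: 0x53

Derivation:
After byte 1 (0x4A): reg=0xF1
After byte 2 (0xEC): reg=0x53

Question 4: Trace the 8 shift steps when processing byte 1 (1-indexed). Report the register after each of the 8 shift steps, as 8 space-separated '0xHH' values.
Register before byte 1: 0x00
After XOR with byte 0x4A: 0x4A

Answer: 0x94 0x2F 0x5E 0xBC 0x7F 0xFE 0xFB 0xF1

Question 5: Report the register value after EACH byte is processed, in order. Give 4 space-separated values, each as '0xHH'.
0xF1 0x53 0x1A 0x9C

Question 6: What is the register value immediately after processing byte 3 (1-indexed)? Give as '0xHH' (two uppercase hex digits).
After byte 1 (0x4A): reg=0xF1
After byte 2 (0xEC): reg=0x53
After byte 3 (0x8F): reg=0x1A

Answer: 0x1A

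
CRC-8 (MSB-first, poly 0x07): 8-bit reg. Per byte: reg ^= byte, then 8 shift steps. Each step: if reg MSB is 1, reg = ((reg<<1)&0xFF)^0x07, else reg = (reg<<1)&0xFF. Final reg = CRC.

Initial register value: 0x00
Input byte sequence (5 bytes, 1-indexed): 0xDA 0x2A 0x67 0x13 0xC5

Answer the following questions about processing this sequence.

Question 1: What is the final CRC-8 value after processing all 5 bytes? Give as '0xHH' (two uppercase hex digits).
After byte 1 (0xDA): reg=0x08
After byte 2 (0x2A): reg=0xEE
After byte 3 (0x67): reg=0xB6
After byte 4 (0x13): reg=0x72
After byte 5 (0xC5): reg=0x0C

Answer: 0x0C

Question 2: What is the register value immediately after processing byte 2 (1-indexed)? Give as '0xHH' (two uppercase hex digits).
After byte 1 (0xDA): reg=0x08
After byte 2 (0x2A): reg=0xEE

Answer: 0xEE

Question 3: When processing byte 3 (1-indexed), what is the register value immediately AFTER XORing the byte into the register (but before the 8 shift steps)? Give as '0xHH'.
Answer: 0x89

Derivation:
Register before byte 3: 0xEE
Byte 3: 0x67
0xEE XOR 0x67 = 0x89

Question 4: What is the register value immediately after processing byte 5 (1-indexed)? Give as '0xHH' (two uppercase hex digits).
After byte 1 (0xDA): reg=0x08
After byte 2 (0x2A): reg=0xEE
After byte 3 (0x67): reg=0xB6
After byte 4 (0x13): reg=0x72
After byte 5 (0xC5): reg=0x0C

Answer: 0x0C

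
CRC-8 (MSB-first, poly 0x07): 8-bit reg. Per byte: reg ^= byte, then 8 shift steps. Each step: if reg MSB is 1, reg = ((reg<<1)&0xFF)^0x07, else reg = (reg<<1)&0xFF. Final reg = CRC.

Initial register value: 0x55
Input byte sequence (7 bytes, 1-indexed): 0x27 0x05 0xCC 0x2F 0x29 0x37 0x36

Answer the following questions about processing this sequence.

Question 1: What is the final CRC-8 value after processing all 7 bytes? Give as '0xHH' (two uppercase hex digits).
Answer: 0xBF

Derivation:
After byte 1 (0x27): reg=0x59
After byte 2 (0x05): reg=0x93
After byte 3 (0xCC): reg=0x9A
After byte 4 (0x2F): reg=0x02
After byte 5 (0x29): reg=0xD1
After byte 6 (0x37): reg=0xBC
After byte 7 (0x36): reg=0xBF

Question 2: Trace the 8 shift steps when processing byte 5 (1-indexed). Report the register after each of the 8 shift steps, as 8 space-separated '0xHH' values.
Answer: 0x56 0xAC 0x5F 0xBE 0x7B 0xF6 0xEB 0xD1

Derivation:
After byte 1 (0x27): reg=0x59
After byte 2 (0x05): reg=0x93
After byte 3 (0xCC): reg=0x9A
After byte 4 (0x2F): reg=0x02
Register before byte 5: 0x02
After XOR with byte 0x29: 0x2B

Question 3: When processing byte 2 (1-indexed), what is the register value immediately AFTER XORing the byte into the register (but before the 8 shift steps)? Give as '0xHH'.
Answer: 0x5C

Derivation:
Register before byte 2: 0x59
Byte 2: 0x05
0x59 XOR 0x05 = 0x5C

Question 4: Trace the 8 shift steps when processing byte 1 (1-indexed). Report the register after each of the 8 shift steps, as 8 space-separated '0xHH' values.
Register before byte 1: 0x55
After XOR with byte 0x27: 0x72

Answer: 0xE4 0xCF 0x99 0x35 0x6A 0xD4 0xAF 0x59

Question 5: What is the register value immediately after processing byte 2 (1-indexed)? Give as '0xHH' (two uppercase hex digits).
After byte 1 (0x27): reg=0x59
After byte 2 (0x05): reg=0x93

Answer: 0x93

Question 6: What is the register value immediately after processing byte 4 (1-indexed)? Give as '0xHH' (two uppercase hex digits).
After byte 1 (0x27): reg=0x59
After byte 2 (0x05): reg=0x93
After byte 3 (0xCC): reg=0x9A
After byte 4 (0x2F): reg=0x02

Answer: 0x02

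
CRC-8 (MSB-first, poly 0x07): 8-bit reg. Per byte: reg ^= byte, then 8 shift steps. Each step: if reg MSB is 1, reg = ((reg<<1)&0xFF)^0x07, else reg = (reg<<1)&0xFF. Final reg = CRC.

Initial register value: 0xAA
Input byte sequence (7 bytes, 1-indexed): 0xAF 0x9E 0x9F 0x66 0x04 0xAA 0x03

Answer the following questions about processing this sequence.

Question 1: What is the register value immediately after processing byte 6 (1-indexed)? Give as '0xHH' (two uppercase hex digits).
After byte 1 (0xAF): reg=0x1B
After byte 2 (0x9E): reg=0x92
After byte 3 (0x9F): reg=0x23
After byte 4 (0x66): reg=0xDC
After byte 5 (0x04): reg=0x06
After byte 6 (0xAA): reg=0x4D

Answer: 0x4D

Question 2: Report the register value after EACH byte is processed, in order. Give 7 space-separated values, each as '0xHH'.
0x1B 0x92 0x23 0xDC 0x06 0x4D 0xED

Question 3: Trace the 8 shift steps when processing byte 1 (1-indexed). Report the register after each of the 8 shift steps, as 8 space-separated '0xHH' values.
Answer: 0x0A 0x14 0x28 0x50 0xA0 0x47 0x8E 0x1B

Derivation:
Register before byte 1: 0xAA
After XOR with byte 0xAF: 0x05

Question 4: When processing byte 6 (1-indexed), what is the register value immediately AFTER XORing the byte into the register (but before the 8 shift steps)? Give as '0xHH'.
Answer: 0xAC

Derivation:
Register before byte 6: 0x06
Byte 6: 0xAA
0x06 XOR 0xAA = 0xAC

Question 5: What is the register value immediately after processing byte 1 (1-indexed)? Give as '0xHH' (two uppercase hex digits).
Answer: 0x1B

Derivation:
After byte 1 (0xAF): reg=0x1B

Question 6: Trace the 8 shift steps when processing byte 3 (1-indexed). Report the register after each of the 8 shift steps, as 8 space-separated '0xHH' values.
Answer: 0x1A 0x34 0x68 0xD0 0xA7 0x49 0x92 0x23

Derivation:
After byte 1 (0xAF): reg=0x1B
After byte 2 (0x9E): reg=0x92
Register before byte 3: 0x92
After XOR with byte 0x9F: 0x0D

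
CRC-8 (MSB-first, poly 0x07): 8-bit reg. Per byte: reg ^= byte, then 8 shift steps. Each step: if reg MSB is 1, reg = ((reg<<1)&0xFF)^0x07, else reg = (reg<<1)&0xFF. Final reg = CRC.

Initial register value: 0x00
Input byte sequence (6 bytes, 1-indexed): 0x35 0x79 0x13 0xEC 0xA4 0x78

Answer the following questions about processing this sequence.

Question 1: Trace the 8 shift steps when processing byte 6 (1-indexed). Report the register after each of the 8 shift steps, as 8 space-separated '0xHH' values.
After byte 1 (0x35): reg=0x8B
After byte 2 (0x79): reg=0xD0
After byte 3 (0x13): reg=0x47
After byte 4 (0xEC): reg=0x58
After byte 5 (0xA4): reg=0xFA
Register before byte 6: 0xFA
After XOR with byte 0x78: 0x82

Answer: 0x03 0x06 0x0C 0x18 0x30 0x60 0xC0 0x87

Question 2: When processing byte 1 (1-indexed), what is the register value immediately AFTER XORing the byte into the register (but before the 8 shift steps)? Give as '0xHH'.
Answer: 0x35

Derivation:
Register before byte 1: 0x00
Byte 1: 0x35
0x00 XOR 0x35 = 0x35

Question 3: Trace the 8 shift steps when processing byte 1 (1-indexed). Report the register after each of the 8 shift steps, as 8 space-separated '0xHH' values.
Answer: 0x6A 0xD4 0xAF 0x59 0xB2 0x63 0xC6 0x8B

Derivation:
Register before byte 1: 0x00
After XOR with byte 0x35: 0x35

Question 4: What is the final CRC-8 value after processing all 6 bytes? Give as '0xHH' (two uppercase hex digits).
Answer: 0x87

Derivation:
After byte 1 (0x35): reg=0x8B
After byte 2 (0x79): reg=0xD0
After byte 3 (0x13): reg=0x47
After byte 4 (0xEC): reg=0x58
After byte 5 (0xA4): reg=0xFA
After byte 6 (0x78): reg=0x87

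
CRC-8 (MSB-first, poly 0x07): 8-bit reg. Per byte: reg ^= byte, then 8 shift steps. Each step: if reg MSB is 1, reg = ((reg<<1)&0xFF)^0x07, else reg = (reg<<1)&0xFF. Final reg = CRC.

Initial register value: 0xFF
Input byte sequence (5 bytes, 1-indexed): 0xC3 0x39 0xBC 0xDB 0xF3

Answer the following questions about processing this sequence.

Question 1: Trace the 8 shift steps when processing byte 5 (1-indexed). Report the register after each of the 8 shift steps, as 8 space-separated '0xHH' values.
Answer: 0xAD 0x5D 0xBA 0x73 0xE6 0xCB 0x91 0x25

Derivation:
After byte 1 (0xC3): reg=0xB4
After byte 2 (0x39): reg=0xAA
After byte 3 (0xBC): reg=0x62
After byte 4 (0xDB): reg=0x26
Register before byte 5: 0x26
After XOR with byte 0xF3: 0xD5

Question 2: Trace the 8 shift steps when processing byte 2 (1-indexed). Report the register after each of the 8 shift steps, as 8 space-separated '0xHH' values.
After byte 1 (0xC3): reg=0xB4
Register before byte 2: 0xB4
After XOR with byte 0x39: 0x8D

Answer: 0x1D 0x3A 0x74 0xE8 0xD7 0xA9 0x55 0xAA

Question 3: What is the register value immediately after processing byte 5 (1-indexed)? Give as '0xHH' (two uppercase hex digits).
After byte 1 (0xC3): reg=0xB4
After byte 2 (0x39): reg=0xAA
After byte 3 (0xBC): reg=0x62
After byte 4 (0xDB): reg=0x26
After byte 5 (0xF3): reg=0x25

Answer: 0x25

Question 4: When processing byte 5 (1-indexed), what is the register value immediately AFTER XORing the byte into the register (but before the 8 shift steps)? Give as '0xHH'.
Answer: 0xD5

Derivation:
Register before byte 5: 0x26
Byte 5: 0xF3
0x26 XOR 0xF3 = 0xD5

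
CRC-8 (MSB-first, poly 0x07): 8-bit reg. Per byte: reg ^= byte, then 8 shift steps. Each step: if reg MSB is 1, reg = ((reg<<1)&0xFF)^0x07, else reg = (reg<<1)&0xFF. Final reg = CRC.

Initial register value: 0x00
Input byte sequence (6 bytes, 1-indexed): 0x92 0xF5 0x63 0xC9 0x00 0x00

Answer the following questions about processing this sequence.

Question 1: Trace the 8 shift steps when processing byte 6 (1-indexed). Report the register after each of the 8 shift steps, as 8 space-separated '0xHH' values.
After byte 1 (0x92): reg=0xF7
After byte 2 (0xF5): reg=0x0E
After byte 3 (0x63): reg=0x04
After byte 4 (0xC9): reg=0x6D
After byte 5 (0x00): reg=0x04
Register before byte 6: 0x04
After XOR with byte 0x00: 0x04

Answer: 0x08 0x10 0x20 0x40 0x80 0x07 0x0E 0x1C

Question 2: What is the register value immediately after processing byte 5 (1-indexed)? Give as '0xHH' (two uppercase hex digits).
Answer: 0x04

Derivation:
After byte 1 (0x92): reg=0xF7
After byte 2 (0xF5): reg=0x0E
After byte 3 (0x63): reg=0x04
After byte 4 (0xC9): reg=0x6D
After byte 5 (0x00): reg=0x04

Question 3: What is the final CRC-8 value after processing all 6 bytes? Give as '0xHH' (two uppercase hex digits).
After byte 1 (0x92): reg=0xF7
After byte 2 (0xF5): reg=0x0E
After byte 3 (0x63): reg=0x04
After byte 4 (0xC9): reg=0x6D
After byte 5 (0x00): reg=0x04
After byte 6 (0x00): reg=0x1C

Answer: 0x1C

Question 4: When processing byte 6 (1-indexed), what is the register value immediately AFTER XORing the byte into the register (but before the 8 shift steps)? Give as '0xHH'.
Register before byte 6: 0x04
Byte 6: 0x00
0x04 XOR 0x00 = 0x04

Answer: 0x04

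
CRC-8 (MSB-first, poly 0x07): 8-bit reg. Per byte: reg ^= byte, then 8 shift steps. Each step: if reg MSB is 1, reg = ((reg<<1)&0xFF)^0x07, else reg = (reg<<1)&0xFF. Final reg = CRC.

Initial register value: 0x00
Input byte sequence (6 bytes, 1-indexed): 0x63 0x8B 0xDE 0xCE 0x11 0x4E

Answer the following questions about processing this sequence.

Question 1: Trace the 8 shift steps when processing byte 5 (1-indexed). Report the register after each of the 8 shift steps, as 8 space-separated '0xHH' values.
Answer: 0x25 0x4A 0x94 0x2F 0x5E 0xBC 0x7F 0xFE

Derivation:
After byte 1 (0x63): reg=0x2E
After byte 2 (0x8B): reg=0x72
After byte 3 (0xDE): reg=0x4D
After byte 4 (0xCE): reg=0x80
Register before byte 5: 0x80
After XOR with byte 0x11: 0x91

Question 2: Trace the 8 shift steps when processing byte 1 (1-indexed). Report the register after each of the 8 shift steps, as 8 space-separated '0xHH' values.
Answer: 0xC6 0x8B 0x11 0x22 0x44 0x88 0x17 0x2E

Derivation:
Register before byte 1: 0x00
After XOR with byte 0x63: 0x63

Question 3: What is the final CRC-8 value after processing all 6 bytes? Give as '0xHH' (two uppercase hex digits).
After byte 1 (0x63): reg=0x2E
After byte 2 (0x8B): reg=0x72
After byte 3 (0xDE): reg=0x4D
After byte 4 (0xCE): reg=0x80
After byte 5 (0x11): reg=0xFE
After byte 6 (0x4E): reg=0x19

Answer: 0x19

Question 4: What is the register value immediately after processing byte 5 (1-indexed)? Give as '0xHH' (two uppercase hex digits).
Answer: 0xFE

Derivation:
After byte 1 (0x63): reg=0x2E
After byte 2 (0x8B): reg=0x72
After byte 3 (0xDE): reg=0x4D
After byte 4 (0xCE): reg=0x80
After byte 5 (0x11): reg=0xFE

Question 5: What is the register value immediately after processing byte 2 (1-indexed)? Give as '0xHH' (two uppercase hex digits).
After byte 1 (0x63): reg=0x2E
After byte 2 (0x8B): reg=0x72

Answer: 0x72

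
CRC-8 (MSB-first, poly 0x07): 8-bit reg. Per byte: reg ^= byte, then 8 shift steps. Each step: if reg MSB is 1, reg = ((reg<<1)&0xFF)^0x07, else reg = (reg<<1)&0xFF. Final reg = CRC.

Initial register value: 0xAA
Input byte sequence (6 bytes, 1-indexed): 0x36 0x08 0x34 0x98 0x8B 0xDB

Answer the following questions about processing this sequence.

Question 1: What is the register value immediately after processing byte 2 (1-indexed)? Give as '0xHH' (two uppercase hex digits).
After byte 1 (0x36): reg=0xDD
After byte 2 (0x08): reg=0x25

Answer: 0x25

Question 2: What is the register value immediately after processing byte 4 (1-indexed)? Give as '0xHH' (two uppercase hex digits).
Answer: 0x83

Derivation:
After byte 1 (0x36): reg=0xDD
After byte 2 (0x08): reg=0x25
After byte 3 (0x34): reg=0x77
After byte 4 (0x98): reg=0x83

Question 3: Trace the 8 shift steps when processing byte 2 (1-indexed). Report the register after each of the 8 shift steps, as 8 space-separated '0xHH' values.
After byte 1 (0x36): reg=0xDD
Register before byte 2: 0xDD
After XOR with byte 0x08: 0xD5

Answer: 0xAD 0x5D 0xBA 0x73 0xE6 0xCB 0x91 0x25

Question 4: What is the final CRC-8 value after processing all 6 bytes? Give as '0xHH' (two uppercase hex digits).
After byte 1 (0x36): reg=0xDD
After byte 2 (0x08): reg=0x25
After byte 3 (0x34): reg=0x77
After byte 4 (0x98): reg=0x83
After byte 5 (0x8B): reg=0x38
After byte 6 (0xDB): reg=0xA7

Answer: 0xA7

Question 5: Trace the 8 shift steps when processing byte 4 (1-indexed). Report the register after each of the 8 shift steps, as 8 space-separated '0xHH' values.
Answer: 0xD9 0xB5 0x6D 0xDA 0xB3 0x61 0xC2 0x83

Derivation:
After byte 1 (0x36): reg=0xDD
After byte 2 (0x08): reg=0x25
After byte 3 (0x34): reg=0x77
Register before byte 4: 0x77
After XOR with byte 0x98: 0xEF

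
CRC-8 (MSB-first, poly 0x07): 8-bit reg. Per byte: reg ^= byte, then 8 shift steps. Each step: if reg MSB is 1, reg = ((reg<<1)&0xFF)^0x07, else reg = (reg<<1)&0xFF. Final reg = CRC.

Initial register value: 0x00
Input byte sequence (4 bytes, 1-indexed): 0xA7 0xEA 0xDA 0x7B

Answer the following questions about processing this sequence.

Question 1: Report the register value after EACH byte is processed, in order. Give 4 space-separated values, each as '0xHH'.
0x7C 0xEB 0x97 0x8A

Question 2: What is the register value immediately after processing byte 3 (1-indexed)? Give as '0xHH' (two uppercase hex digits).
After byte 1 (0xA7): reg=0x7C
After byte 2 (0xEA): reg=0xEB
After byte 3 (0xDA): reg=0x97

Answer: 0x97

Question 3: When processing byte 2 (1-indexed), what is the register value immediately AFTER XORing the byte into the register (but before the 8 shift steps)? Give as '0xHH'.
Register before byte 2: 0x7C
Byte 2: 0xEA
0x7C XOR 0xEA = 0x96

Answer: 0x96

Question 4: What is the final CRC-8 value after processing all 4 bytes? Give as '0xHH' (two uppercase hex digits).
After byte 1 (0xA7): reg=0x7C
After byte 2 (0xEA): reg=0xEB
After byte 3 (0xDA): reg=0x97
After byte 4 (0x7B): reg=0x8A

Answer: 0x8A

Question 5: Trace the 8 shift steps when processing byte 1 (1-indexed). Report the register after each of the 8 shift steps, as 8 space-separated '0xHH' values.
Register before byte 1: 0x00
After XOR with byte 0xA7: 0xA7

Answer: 0x49 0x92 0x23 0x46 0x8C 0x1F 0x3E 0x7C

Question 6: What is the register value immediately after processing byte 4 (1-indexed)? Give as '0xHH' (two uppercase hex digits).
After byte 1 (0xA7): reg=0x7C
After byte 2 (0xEA): reg=0xEB
After byte 3 (0xDA): reg=0x97
After byte 4 (0x7B): reg=0x8A

Answer: 0x8A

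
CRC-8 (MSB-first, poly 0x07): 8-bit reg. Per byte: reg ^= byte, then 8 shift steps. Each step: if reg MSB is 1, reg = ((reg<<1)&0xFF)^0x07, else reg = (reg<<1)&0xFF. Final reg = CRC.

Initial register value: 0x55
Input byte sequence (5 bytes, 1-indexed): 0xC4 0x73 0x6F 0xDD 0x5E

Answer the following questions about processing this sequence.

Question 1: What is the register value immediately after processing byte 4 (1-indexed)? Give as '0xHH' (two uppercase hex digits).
Answer: 0xB1

Derivation:
After byte 1 (0xC4): reg=0xFE
After byte 2 (0x73): reg=0xAA
After byte 3 (0x6F): reg=0x55
After byte 4 (0xDD): reg=0xB1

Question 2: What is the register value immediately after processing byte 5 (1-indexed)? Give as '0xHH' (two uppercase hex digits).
Answer: 0x83

Derivation:
After byte 1 (0xC4): reg=0xFE
After byte 2 (0x73): reg=0xAA
After byte 3 (0x6F): reg=0x55
After byte 4 (0xDD): reg=0xB1
After byte 5 (0x5E): reg=0x83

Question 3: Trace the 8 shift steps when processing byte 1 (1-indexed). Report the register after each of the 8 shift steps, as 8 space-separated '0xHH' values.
Answer: 0x25 0x4A 0x94 0x2F 0x5E 0xBC 0x7F 0xFE

Derivation:
Register before byte 1: 0x55
After XOR with byte 0xC4: 0x91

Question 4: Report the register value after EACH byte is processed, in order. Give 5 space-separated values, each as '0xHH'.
0xFE 0xAA 0x55 0xB1 0x83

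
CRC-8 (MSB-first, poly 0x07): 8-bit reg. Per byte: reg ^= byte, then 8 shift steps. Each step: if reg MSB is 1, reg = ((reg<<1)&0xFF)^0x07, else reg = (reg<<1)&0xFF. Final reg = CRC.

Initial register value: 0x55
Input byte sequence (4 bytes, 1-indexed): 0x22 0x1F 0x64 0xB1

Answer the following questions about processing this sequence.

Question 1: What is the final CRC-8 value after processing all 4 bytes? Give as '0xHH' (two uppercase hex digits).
After byte 1 (0x22): reg=0x42
After byte 2 (0x1F): reg=0x94
After byte 3 (0x64): reg=0xDE
After byte 4 (0xB1): reg=0x0A

Answer: 0x0A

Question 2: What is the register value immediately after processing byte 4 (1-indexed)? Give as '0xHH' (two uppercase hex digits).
Answer: 0x0A

Derivation:
After byte 1 (0x22): reg=0x42
After byte 2 (0x1F): reg=0x94
After byte 3 (0x64): reg=0xDE
After byte 4 (0xB1): reg=0x0A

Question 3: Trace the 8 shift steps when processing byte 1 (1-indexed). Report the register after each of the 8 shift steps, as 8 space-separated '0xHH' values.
Answer: 0xEE 0xDB 0xB1 0x65 0xCA 0x93 0x21 0x42

Derivation:
Register before byte 1: 0x55
After XOR with byte 0x22: 0x77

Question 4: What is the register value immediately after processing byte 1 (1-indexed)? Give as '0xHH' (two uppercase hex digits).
Answer: 0x42

Derivation:
After byte 1 (0x22): reg=0x42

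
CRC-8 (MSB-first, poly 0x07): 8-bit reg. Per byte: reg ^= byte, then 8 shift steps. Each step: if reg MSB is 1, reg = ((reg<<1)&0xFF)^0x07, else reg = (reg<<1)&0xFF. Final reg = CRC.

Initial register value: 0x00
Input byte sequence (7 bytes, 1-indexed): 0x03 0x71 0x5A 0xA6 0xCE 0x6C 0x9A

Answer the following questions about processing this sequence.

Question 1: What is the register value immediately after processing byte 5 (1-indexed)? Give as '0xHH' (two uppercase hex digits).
After byte 1 (0x03): reg=0x09
After byte 2 (0x71): reg=0x6F
After byte 3 (0x5A): reg=0x8B
After byte 4 (0xA6): reg=0xC3
After byte 5 (0xCE): reg=0x23

Answer: 0x23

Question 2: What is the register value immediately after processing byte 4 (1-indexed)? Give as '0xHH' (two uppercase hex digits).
After byte 1 (0x03): reg=0x09
After byte 2 (0x71): reg=0x6F
After byte 3 (0x5A): reg=0x8B
After byte 4 (0xA6): reg=0xC3

Answer: 0xC3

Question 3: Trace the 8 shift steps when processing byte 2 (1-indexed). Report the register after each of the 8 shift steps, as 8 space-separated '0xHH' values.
After byte 1 (0x03): reg=0x09
Register before byte 2: 0x09
After XOR with byte 0x71: 0x78

Answer: 0xF0 0xE7 0xC9 0x95 0x2D 0x5A 0xB4 0x6F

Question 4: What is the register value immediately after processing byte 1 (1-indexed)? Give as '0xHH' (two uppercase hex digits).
Answer: 0x09

Derivation:
After byte 1 (0x03): reg=0x09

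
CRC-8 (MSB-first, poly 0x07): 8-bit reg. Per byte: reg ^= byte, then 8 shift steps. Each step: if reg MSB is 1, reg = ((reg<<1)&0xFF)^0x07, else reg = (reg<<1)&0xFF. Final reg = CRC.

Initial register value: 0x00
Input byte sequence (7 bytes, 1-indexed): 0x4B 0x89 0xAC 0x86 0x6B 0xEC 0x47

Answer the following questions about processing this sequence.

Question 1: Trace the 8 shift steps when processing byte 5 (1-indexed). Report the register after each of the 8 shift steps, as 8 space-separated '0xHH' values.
After byte 1 (0x4B): reg=0xF6
After byte 2 (0x89): reg=0x7A
After byte 3 (0xAC): reg=0x2C
After byte 4 (0x86): reg=0x5F
Register before byte 5: 0x5F
After XOR with byte 0x6B: 0x34

Answer: 0x68 0xD0 0xA7 0x49 0x92 0x23 0x46 0x8C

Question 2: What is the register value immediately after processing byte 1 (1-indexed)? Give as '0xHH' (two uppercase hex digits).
Answer: 0xF6

Derivation:
After byte 1 (0x4B): reg=0xF6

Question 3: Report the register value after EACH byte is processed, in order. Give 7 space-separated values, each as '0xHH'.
0xF6 0x7A 0x2C 0x5F 0x8C 0x27 0x27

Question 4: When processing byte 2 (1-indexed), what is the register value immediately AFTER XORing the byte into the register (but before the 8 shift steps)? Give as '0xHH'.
Answer: 0x7F

Derivation:
Register before byte 2: 0xF6
Byte 2: 0x89
0xF6 XOR 0x89 = 0x7F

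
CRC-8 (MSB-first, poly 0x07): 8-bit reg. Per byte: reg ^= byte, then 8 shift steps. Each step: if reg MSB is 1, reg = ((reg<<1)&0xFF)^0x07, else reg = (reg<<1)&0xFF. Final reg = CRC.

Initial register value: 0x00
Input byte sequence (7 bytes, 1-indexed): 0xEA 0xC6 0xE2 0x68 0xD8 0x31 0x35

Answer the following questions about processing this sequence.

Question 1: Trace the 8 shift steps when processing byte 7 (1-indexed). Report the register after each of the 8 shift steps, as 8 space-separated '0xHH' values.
After byte 1 (0xEA): reg=0x98
After byte 2 (0xC6): reg=0x9D
After byte 3 (0xE2): reg=0x7A
After byte 4 (0x68): reg=0x7E
After byte 5 (0xD8): reg=0x7B
After byte 6 (0x31): reg=0xF1
Register before byte 7: 0xF1
After XOR with byte 0x35: 0xC4

Answer: 0x8F 0x19 0x32 0x64 0xC8 0x97 0x29 0x52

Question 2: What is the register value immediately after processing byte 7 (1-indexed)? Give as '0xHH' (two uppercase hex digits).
After byte 1 (0xEA): reg=0x98
After byte 2 (0xC6): reg=0x9D
After byte 3 (0xE2): reg=0x7A
After byte 4 (0x68): reg=0x7E
After byte 5 (0xD8): reg=0x7B
After byte 6 (0x31): reg=0xF1
After byte 7 (0x35): reg=0x52

Answer: 0x52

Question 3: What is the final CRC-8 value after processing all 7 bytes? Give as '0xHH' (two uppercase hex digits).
After byte 1 (0xEA): reg=0x98
After byte 2 (0xC6): reg=0x9D
After byte 3 (0xE2): reg=0x7A
After byte 4 (0x68): reg=0x7E
After byte 5 (0xD8): reg=0x7B
After byte 6 (0x31): reg=0xF1
After byte 7 (0x35): reg=0x52

Answer: 0x52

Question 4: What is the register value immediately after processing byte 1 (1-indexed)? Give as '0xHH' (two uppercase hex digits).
Answer: 0x98

Derivation:
After byte 1 (0xEA): reg=0x98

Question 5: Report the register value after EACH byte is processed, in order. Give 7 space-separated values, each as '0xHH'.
0x98 0x9D 0x7A 0x7E 0x7B 0xF1 0x52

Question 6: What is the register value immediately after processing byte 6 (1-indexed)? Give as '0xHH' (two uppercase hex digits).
Answer: 0xF1

Derivation:
After byte 1 (0xEA): reg=0x98
After byte 2 (0xC6): reg=0x9D
After byte 3 (0xE2): reg=0x7A
After byte 4 (0x68): reg=0x7E
After byte 5 (0xD8): reg=0x7B
After byte 6 (0x31): reg=0xF1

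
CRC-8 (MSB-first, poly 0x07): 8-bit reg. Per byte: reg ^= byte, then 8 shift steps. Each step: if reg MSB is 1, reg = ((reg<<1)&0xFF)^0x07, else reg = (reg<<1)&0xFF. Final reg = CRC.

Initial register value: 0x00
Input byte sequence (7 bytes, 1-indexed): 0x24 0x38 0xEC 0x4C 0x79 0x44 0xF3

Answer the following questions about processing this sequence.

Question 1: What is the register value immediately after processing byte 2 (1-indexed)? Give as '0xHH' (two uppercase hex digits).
After byte 1 (0x24): reg=0xFC
After byte 2 (0x38): reg=0x52

Answer: 0x52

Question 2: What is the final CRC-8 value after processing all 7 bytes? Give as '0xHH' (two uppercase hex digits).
Answer: 0x65

Derivation:
After byte 1 (0x24): reg=0xFC
After byte 2 (0x38): reg=0x52
After byte 3 (0xEC): reg=0x33
After byte 4 (0x4C): reg=0x7A
After byte 5 (0x79): reg=0x09
After byte 6 (0x44): reg=0xE4
After byte 7 (0xF3): reg=0x65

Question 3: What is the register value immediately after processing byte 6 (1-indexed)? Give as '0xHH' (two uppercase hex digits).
After byte 1 (0x24): reg=0xFC
After byte 2 (0x38): reg=0x52
After byte 3 (0xEC): reg=0x33
After byte 4 (0x4C): reg=0x7A
After byte 5 (0x79): reg=0x09
After byte 6 (0x44): reg=0xE4

Answer: 0xE4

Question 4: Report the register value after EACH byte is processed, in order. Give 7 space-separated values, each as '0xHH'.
0xFC 0x52 0x33 0x7A 0x09 0xE4 0x65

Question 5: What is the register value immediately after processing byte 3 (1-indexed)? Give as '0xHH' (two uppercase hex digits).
Answer: 0x33

Derivation:
After byte 1 (0x24): reg=0xFC
After byte 2 (0x38): reg=0x52
After byte 3 (0xEC): reg=0x33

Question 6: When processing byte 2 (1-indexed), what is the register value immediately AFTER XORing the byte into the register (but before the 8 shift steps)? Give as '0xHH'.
Register before byte 2: 0xFC
Byte 2: 0x38
0xFC XOR 0x38 = 0xC4

Answer: 0xC4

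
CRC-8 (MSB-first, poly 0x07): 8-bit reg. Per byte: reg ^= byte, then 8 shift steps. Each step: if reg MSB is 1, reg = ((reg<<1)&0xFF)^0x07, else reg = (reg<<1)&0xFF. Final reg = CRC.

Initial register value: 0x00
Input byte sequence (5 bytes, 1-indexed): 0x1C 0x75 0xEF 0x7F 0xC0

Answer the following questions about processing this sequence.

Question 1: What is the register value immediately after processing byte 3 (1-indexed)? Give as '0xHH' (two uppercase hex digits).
After byte 1 (0x1C): reg=0x54
After byte 2 (0x75): reg=0xE7
After byte 3 (0xEF): reg=0x38

Answer: 0x38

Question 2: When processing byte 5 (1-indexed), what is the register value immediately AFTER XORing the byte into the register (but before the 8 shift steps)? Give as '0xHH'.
Register before byte 5: 0xD2
Byte 5: 0xC0
0xD2 XOR 0xC0 = 0x12

Answer: 0x12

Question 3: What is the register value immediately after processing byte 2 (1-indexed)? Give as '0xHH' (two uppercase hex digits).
Answer: 0xE7

Derivation:
After byte 1 (0x1C): reg=0x54
After byte 2 (0x75): reg=0xE7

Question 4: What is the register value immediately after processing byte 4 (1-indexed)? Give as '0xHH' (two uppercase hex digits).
After byte 1 (0x1C): reg=0x54
After byte 2 (0x75): reg=0xE7
After byte 3 (0xEF): reg=0x38
After byte 4 (0x7F): reg=0xD2

Answer: 0xD2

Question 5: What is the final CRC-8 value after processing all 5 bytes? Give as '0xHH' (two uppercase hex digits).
After byte 1 (0x1C): reg=0x54
After byte 2 (0x75): reg=0xE7
After byte 3 (0xEF): reg=0x38
After byte 4 (0x7F): reg=0xD2
After byte 5 (0xC0): reg=0x7E

Answer: 0x7E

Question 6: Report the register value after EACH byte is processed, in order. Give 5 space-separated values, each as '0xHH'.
0x54 0xE7 0x38 0xD2 0x7E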